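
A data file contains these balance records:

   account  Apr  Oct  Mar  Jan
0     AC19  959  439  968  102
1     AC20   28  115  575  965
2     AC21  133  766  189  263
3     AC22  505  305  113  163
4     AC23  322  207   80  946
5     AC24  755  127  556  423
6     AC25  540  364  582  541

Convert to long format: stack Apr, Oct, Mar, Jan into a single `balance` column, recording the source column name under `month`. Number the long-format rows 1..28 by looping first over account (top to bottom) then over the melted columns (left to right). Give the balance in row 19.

28 rows total (7 × 4). Row 19: index ⌊(19-1)/4⌋ = 4 into account → AC23; (19-1) mod 4 = 2 into the melted columns → Mar.
So row 19 is (AC23, Mar, 80); balance = 80.

80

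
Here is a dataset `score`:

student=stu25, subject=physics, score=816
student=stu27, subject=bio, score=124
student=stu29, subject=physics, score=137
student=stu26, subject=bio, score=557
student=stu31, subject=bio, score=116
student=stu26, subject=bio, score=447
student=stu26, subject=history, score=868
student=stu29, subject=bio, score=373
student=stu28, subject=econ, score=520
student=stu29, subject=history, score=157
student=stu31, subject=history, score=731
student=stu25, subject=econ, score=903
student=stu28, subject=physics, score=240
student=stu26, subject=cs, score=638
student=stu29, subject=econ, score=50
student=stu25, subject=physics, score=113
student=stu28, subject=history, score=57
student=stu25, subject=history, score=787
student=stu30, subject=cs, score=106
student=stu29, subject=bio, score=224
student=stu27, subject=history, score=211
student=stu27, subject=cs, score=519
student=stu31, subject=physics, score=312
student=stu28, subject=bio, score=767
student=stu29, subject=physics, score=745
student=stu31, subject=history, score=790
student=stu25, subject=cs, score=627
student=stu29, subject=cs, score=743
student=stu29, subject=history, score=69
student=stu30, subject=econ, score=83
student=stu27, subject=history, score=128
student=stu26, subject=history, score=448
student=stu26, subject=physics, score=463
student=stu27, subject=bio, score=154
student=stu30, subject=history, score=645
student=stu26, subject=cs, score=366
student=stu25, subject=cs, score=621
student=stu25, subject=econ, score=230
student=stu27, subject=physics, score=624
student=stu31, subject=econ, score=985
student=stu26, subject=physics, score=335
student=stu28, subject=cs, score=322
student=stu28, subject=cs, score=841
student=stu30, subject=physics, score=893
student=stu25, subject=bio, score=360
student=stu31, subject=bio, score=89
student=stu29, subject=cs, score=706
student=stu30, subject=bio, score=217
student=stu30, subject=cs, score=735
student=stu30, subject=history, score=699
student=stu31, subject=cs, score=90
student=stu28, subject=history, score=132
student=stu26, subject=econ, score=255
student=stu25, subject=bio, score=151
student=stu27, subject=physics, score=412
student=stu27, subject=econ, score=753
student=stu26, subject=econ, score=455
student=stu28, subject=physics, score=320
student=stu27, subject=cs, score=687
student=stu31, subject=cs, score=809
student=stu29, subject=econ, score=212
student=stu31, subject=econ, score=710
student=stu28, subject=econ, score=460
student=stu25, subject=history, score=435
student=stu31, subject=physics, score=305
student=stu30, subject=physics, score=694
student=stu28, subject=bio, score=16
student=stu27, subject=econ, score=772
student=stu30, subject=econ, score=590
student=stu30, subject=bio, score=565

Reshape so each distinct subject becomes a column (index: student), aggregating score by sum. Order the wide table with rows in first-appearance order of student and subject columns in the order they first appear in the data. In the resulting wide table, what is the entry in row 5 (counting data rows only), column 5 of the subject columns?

899

With rows in first-appearance order of student, row 5 is student=stu31. subject columns in first-appearance order: physics, bio, history, econ, cs; column 5 is cs.
Long rows with student=stu31, subject=cs: 90 + 809 = 899.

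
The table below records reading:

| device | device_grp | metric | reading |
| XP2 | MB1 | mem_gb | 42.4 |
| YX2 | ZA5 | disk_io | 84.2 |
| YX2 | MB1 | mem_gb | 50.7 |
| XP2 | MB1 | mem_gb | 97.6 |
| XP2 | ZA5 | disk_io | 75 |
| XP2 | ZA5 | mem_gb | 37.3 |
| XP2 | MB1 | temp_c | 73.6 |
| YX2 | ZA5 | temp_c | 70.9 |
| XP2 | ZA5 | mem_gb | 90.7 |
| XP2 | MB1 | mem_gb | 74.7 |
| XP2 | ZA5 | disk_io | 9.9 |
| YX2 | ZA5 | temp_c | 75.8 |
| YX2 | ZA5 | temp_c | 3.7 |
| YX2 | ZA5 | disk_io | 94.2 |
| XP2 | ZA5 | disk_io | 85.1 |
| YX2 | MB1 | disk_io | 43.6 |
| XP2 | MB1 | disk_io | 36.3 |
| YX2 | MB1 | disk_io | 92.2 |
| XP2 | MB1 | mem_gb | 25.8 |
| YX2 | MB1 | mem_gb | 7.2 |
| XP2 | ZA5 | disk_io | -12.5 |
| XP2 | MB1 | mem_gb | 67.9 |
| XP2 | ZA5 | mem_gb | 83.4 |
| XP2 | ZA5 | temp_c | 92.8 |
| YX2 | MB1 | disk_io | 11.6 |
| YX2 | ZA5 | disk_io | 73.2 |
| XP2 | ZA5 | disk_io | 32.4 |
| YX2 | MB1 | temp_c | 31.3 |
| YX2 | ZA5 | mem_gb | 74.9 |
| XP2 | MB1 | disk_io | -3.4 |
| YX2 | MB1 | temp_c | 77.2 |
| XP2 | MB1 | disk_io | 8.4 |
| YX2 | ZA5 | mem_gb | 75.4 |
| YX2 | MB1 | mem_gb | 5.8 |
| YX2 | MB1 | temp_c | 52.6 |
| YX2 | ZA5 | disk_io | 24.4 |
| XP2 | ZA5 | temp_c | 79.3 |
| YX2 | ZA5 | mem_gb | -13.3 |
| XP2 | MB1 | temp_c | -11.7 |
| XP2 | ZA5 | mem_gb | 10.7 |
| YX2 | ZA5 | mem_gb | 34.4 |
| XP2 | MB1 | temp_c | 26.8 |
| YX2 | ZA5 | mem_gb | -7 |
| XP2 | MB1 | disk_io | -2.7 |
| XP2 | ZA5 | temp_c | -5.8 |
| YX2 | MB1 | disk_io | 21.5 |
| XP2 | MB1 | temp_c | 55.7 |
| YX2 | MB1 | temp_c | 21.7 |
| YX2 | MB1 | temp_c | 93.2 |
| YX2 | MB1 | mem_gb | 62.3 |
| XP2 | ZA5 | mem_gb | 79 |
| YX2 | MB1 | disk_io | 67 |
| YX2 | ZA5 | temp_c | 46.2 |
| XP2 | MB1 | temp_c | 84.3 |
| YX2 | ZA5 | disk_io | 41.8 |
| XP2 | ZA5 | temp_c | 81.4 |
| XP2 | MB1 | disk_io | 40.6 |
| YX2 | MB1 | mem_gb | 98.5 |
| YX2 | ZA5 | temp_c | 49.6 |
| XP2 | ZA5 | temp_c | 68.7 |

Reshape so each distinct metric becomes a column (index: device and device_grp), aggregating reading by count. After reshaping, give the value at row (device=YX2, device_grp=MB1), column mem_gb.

5

Rows with device=YX2, device_grp=MB1 and metric=mem_gb: reading values are 50.7, 7.2, 5.8, 62.3, 98.5.
5 rows match — count = 5.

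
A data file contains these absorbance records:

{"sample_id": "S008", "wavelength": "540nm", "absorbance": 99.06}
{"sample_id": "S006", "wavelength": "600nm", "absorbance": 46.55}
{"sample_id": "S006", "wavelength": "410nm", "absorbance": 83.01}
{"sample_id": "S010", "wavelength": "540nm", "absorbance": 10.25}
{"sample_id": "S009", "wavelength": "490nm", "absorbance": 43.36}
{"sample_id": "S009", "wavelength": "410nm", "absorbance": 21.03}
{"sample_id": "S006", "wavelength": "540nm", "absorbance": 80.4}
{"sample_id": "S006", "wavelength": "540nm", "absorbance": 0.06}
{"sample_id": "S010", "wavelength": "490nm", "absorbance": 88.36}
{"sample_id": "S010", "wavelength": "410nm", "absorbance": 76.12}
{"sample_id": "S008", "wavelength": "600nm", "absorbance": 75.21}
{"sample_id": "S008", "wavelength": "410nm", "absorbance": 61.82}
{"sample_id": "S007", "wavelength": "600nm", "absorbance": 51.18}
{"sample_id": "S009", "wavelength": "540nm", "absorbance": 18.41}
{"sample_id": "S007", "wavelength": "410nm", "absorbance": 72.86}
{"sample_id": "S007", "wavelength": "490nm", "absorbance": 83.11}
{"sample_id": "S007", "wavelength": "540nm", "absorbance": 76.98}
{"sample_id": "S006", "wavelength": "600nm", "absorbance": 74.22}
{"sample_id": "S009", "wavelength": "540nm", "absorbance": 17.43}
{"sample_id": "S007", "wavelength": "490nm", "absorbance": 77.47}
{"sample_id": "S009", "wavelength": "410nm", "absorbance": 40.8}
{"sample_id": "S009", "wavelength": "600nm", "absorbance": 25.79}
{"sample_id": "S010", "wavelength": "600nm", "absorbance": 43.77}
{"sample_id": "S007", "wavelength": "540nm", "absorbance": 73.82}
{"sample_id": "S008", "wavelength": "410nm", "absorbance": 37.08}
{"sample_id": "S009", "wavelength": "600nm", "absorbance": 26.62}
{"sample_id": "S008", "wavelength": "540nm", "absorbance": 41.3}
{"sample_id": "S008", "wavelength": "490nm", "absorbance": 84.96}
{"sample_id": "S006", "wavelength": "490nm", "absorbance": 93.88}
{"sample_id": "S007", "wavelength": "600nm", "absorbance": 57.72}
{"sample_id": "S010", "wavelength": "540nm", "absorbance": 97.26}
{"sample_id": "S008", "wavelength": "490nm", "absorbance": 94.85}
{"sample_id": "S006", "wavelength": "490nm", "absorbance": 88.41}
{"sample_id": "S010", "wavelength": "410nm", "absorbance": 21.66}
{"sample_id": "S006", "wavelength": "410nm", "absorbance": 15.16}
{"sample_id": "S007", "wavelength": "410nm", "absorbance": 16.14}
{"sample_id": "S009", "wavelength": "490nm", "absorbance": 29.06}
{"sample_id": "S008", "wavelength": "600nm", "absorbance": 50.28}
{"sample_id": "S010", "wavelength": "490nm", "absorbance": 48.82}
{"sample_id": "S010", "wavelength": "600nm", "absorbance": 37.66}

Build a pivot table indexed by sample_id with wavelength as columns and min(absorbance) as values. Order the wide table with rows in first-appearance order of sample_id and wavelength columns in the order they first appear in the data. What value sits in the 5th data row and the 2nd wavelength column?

With rows in first-appearance order of sample_id, row 5 is sample_id=S007. wavelength columns in first-appearance order: 540nm, 600nm, 410nm, 490nm; column 2 is 600nm.
Long rows with sample_id=S007, wavelength=600nm: min(51.18, 57.72) = 51.18.

51.18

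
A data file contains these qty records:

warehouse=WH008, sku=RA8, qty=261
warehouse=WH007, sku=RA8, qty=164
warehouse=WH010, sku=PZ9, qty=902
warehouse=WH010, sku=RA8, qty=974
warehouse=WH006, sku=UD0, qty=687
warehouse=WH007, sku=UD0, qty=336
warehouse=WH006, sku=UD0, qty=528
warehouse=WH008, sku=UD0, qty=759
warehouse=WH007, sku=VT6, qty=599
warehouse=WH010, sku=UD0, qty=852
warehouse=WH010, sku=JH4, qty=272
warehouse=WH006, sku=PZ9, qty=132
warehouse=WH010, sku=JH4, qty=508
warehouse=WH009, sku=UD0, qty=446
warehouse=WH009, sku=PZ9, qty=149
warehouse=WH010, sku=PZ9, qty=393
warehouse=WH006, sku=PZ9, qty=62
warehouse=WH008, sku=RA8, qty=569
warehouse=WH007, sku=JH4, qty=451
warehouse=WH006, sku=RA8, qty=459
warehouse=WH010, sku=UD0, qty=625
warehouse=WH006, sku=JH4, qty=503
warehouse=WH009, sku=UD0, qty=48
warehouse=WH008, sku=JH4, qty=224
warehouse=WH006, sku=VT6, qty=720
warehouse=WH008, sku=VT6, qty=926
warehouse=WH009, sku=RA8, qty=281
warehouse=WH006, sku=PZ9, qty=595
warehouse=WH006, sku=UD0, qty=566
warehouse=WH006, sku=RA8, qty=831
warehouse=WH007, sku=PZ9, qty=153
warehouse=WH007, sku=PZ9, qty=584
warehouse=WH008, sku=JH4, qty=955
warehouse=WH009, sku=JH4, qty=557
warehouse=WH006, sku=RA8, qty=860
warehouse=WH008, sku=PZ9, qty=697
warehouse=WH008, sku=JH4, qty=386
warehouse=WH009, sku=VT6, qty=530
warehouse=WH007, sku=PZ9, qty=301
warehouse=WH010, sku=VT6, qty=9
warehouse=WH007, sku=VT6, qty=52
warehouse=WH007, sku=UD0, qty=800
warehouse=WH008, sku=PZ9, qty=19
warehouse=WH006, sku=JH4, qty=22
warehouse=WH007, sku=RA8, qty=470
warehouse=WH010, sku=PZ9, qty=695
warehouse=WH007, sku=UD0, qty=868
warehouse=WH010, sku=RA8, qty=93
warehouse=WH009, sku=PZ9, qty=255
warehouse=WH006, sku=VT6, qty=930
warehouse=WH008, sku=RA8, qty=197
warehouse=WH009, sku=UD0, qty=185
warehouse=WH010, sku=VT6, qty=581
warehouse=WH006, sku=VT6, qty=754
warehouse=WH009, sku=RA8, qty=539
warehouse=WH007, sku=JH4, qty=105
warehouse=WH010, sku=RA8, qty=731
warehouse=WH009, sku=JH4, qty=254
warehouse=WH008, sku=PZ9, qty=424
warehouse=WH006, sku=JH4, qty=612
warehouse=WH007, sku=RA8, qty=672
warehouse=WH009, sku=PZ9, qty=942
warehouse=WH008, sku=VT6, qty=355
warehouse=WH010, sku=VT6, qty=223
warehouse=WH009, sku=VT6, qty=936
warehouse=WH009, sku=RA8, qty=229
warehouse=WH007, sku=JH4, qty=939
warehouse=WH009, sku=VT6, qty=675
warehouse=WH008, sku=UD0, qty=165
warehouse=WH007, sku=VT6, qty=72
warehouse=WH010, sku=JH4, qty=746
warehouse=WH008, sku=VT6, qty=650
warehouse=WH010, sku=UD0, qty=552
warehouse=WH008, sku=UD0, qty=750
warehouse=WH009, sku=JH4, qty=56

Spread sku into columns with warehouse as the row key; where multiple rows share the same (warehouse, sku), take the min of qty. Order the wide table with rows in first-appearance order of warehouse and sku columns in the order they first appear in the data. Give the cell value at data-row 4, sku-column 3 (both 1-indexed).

528

With rows in first-appearance order of warehouse, row 4 is warehouse=WH006. sku columns in first-appearance order: RA8, PZ9, UD0, VT6, JH4; column 3 is UD0.
Long rows with warehouse=WH006, sku=UD0: min(687, 528, 566) = 528.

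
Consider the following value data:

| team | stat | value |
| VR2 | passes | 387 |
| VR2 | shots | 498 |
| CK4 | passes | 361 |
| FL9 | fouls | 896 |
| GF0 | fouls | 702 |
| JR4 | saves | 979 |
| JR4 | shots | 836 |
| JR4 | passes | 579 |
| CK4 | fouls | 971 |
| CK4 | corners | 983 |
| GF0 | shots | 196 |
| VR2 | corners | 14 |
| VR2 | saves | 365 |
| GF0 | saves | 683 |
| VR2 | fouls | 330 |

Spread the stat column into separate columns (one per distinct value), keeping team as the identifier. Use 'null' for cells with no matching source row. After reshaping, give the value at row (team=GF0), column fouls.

The long row with team=GF0, stat=fouls has value=702.

702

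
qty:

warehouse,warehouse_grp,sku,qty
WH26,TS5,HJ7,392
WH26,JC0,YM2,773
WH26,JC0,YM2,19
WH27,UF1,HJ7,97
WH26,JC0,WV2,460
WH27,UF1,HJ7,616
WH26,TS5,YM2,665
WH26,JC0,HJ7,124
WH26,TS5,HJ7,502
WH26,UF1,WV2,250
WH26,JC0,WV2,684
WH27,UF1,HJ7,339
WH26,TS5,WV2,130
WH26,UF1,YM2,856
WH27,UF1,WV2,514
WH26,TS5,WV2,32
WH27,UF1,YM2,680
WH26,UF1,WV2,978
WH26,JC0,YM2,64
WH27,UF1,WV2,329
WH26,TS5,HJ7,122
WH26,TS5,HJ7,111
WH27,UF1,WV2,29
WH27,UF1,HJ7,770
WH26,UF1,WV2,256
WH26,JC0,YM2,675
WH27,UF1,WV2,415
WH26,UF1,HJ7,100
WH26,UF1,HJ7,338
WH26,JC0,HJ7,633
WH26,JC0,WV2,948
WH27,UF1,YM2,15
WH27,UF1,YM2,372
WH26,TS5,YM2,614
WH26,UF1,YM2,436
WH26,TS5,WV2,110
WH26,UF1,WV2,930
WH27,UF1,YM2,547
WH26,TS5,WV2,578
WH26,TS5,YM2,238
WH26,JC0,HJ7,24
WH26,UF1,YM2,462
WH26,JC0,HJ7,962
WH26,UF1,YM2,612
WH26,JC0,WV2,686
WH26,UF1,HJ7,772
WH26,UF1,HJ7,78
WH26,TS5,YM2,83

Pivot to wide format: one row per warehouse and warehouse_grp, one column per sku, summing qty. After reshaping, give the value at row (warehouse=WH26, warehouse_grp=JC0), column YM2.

Rows with warehouse=WH26, warehouse_grp=JC0 and sku=YM2: qty values are 773, 19, 64, 675.
773 + 19 + 64 + 675 = 1531.

1531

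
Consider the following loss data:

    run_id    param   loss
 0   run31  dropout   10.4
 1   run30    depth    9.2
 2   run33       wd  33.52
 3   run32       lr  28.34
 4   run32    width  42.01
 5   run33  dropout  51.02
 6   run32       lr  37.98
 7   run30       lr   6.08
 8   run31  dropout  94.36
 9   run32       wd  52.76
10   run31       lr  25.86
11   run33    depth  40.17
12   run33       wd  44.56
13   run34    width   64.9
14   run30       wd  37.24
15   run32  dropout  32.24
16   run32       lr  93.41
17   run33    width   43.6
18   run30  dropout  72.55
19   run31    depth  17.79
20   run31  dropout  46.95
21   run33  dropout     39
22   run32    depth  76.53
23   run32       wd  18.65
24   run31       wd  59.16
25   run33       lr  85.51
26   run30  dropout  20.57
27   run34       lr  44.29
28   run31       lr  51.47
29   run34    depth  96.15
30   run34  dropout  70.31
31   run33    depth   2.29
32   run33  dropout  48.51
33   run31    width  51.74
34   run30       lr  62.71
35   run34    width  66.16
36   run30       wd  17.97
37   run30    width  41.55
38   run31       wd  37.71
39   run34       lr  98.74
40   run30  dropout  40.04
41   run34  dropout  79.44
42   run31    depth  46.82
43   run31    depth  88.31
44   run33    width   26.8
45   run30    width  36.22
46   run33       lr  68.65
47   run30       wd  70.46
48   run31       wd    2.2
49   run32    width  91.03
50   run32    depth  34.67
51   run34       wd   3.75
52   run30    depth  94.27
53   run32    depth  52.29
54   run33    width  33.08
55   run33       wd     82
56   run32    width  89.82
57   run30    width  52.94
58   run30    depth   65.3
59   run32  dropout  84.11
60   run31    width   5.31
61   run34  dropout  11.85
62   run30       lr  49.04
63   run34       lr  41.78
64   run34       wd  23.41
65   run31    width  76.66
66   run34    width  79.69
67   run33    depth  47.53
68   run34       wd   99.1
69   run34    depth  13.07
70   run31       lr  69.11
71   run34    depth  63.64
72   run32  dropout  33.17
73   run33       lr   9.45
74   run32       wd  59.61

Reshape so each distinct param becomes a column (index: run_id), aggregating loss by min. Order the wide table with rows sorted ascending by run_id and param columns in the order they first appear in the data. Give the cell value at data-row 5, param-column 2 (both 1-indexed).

13.07

With rows sorted ascending by run_id, row 5 is run_id=run34. param columns in first-appearance order: dropout, depth, wd, lr, width; column 2 is depth.
Long rows with run_id=run34, param=depth: min(96.15, 13.07, 63.64) = 13.07.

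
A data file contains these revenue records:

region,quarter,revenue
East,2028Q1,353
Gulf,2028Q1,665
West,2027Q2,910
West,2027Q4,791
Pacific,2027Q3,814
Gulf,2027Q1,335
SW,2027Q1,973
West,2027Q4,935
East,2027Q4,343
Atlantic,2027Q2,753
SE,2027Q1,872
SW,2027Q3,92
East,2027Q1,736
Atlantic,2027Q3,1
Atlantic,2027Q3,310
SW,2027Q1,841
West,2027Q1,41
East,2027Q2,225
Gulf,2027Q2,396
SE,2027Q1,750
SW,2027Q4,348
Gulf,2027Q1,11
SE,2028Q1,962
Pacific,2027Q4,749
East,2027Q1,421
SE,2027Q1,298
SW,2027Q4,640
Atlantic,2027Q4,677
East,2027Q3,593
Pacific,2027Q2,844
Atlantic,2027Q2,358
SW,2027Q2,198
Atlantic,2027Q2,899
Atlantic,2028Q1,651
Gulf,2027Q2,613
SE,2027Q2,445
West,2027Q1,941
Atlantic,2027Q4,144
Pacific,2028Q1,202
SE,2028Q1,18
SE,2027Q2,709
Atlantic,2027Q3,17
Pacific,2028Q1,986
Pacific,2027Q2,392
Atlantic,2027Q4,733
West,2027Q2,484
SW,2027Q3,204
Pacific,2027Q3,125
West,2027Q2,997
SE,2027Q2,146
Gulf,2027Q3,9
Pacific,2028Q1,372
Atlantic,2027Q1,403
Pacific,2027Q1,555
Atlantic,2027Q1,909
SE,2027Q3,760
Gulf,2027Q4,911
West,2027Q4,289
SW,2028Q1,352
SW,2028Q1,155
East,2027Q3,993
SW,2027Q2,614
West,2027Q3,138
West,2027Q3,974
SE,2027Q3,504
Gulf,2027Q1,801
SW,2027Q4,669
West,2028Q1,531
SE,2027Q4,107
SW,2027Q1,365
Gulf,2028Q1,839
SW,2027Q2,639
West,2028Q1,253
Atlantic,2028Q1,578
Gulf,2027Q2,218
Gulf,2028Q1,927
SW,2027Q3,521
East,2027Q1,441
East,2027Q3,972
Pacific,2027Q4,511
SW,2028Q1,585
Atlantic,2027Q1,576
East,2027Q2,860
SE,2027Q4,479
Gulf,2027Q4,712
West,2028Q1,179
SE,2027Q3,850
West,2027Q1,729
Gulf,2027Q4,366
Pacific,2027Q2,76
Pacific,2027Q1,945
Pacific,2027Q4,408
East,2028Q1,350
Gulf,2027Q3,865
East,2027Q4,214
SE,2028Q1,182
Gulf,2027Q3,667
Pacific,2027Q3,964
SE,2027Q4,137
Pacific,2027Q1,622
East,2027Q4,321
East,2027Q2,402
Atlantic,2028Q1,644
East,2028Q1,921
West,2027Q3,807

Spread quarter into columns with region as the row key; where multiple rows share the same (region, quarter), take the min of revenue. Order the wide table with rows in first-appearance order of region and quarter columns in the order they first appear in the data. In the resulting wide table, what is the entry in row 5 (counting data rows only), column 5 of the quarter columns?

With rows in first-appearance order of region, row 5 is region=SW. quarter columns in first-appearance order: 2028Q1, 2027Q2, 2027Q4, 2027Q3, 2027Q1; column 5 is 2027Q1.
Long rows with region=SW, quarter=2027Q1: min(973, 841, 365) = 365.

365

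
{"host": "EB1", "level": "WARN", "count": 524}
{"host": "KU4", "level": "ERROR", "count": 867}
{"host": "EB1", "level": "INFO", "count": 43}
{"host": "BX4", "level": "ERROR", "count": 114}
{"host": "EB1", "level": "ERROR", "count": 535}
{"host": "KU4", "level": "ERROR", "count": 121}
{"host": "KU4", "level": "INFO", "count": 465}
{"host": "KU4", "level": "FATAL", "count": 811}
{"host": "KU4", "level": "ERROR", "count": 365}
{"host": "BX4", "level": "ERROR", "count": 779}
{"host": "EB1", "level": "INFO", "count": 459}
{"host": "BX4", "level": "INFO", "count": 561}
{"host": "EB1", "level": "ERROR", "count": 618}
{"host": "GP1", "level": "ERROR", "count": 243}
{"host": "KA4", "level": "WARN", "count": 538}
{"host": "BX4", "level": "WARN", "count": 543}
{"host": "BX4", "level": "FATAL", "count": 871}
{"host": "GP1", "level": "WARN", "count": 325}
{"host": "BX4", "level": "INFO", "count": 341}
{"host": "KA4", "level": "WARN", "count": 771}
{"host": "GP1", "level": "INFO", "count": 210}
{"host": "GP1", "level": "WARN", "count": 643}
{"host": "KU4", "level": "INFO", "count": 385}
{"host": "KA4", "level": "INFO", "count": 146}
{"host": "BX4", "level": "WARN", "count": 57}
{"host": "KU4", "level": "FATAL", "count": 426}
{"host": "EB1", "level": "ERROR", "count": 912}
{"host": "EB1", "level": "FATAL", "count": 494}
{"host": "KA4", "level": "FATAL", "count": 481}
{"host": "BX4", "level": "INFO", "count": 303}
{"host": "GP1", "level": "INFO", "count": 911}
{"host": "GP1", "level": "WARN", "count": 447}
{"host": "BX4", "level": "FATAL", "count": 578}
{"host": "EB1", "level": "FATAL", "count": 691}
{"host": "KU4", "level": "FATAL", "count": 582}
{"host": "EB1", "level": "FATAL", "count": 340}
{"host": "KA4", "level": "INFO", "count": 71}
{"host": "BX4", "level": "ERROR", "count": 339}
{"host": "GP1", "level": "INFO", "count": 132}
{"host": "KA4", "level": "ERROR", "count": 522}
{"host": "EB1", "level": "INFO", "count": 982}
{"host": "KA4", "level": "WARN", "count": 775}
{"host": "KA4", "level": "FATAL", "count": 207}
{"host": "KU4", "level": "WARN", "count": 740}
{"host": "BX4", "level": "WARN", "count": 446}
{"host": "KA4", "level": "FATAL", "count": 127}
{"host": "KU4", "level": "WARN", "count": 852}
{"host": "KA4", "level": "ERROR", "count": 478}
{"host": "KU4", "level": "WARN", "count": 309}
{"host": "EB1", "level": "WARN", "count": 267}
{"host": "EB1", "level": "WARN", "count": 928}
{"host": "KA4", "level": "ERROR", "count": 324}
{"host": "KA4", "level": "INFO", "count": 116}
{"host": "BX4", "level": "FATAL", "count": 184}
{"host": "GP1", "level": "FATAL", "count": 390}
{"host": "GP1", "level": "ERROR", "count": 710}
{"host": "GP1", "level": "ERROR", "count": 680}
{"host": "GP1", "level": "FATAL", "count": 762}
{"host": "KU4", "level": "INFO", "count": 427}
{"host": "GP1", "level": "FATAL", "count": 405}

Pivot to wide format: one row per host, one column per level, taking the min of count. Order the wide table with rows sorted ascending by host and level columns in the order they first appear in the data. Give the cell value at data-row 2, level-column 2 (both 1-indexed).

535

With rows sorted ascending by host, row 2 is host=EB1. level columns in first-appearance order: WARN, ERROR, INFO, FATAL; column 2 is ERROR.
Long rows with host=EB1, level=ERROR: min(535, 618, 912) = 535.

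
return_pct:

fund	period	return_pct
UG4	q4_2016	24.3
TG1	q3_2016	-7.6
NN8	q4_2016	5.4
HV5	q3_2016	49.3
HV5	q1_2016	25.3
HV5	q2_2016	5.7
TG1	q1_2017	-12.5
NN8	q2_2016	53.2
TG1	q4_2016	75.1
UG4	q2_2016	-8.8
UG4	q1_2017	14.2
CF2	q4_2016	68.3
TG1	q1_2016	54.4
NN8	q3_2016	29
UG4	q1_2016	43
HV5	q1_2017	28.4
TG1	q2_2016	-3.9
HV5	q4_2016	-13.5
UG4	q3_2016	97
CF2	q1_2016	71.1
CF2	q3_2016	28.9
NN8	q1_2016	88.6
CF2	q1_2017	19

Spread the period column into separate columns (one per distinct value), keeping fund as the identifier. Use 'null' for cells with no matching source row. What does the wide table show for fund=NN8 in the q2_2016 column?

The long row with fund=NN8, period=q2_2016 has return_pct=53.2.

53.2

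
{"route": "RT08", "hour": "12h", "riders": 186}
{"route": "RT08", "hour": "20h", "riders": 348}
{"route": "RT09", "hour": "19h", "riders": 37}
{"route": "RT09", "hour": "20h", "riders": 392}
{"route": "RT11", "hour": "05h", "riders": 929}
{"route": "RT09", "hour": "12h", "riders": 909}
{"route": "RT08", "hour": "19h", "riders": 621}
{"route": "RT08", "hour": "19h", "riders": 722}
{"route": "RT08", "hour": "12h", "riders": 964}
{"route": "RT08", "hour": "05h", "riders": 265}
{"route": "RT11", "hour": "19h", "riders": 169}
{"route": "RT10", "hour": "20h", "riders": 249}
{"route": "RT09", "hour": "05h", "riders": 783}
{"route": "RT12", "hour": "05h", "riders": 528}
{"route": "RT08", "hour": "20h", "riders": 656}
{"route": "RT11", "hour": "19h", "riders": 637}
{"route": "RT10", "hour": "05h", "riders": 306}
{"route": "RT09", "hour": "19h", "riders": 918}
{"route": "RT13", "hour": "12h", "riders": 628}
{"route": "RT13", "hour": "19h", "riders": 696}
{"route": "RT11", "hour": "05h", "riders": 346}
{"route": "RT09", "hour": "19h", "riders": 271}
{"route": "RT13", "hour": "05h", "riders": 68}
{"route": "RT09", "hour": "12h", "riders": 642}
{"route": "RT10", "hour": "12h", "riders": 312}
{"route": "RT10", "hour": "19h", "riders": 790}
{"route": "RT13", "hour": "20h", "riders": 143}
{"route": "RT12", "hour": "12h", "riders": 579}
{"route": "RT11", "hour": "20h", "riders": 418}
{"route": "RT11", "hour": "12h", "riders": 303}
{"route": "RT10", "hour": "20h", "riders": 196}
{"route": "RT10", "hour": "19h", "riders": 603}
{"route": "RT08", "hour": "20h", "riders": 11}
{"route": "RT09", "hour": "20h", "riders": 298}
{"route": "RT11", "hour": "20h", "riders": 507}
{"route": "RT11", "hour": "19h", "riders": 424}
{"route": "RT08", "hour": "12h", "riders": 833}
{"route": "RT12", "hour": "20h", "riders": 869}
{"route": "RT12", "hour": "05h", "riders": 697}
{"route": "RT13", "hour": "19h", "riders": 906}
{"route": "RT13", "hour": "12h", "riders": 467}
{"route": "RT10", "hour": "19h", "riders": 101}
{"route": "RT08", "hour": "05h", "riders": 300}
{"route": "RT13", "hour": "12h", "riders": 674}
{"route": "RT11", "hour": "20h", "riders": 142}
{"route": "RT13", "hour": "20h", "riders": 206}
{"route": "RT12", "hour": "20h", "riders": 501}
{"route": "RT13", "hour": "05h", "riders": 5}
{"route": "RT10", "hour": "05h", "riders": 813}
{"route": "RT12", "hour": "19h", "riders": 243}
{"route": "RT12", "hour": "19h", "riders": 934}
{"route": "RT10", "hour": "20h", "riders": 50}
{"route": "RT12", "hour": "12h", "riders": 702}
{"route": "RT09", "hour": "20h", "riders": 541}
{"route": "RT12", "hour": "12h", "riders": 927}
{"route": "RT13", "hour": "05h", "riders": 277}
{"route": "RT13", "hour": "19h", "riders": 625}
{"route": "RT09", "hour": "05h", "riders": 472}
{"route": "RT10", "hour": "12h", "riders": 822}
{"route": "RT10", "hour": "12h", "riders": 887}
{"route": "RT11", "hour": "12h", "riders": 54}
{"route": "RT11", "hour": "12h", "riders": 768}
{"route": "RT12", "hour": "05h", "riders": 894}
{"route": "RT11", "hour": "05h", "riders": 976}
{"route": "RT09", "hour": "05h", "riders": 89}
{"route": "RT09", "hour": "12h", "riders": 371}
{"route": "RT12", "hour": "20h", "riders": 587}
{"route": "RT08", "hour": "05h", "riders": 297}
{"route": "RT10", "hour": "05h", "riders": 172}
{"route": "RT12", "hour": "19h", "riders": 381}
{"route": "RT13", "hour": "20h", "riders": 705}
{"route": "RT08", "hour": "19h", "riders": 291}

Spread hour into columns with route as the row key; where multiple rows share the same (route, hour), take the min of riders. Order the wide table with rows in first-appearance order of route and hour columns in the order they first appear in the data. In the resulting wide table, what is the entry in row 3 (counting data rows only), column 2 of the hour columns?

142

With rows in first-appearance order of route, row 3 is route=RT11. hour columns in first-appearance order: 12h, 20h, 19h, 05h; column 2 is 20h.
Long rows with route=RT11, hour=20h: min(418, 507, 142) = 142.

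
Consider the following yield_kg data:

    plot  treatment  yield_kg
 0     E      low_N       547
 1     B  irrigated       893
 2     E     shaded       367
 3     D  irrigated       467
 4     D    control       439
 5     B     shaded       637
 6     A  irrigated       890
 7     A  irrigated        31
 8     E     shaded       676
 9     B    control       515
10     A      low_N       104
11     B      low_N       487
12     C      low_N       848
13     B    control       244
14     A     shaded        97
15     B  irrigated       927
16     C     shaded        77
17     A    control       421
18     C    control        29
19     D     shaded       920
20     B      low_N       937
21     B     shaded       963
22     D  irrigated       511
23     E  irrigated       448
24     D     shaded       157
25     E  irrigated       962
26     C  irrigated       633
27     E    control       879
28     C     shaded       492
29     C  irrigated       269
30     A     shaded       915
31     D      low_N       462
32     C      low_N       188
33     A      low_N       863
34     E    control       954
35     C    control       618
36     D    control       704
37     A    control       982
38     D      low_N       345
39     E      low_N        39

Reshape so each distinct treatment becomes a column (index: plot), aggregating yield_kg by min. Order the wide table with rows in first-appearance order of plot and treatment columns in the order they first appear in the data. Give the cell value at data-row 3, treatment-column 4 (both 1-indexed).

With rows in first-appearance order of plot, row 3 is plot=D. treatment columns in first-appearance order: low_N, irrigated, shaded, control; column 4 is control.
Long rows with plot=D, treatment=control: min(439, 704) = 439.

439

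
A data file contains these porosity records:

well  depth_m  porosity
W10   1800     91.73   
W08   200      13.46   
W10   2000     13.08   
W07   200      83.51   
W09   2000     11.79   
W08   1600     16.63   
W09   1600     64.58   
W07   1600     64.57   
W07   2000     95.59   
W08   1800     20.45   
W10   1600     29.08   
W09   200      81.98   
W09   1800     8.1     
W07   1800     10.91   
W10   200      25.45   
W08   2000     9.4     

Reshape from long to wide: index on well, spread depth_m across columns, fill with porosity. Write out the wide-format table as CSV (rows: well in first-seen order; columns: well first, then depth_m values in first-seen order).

well,1800,200,2000,1600
W10,91.73,25.45,13.08,29.08
W08,20.45,13.46,9.4,16.63
W07,10.91,83.51,95.59,64.57
W09,8.1,81.98,11.79,64.58

Columns: well plus the 4 distinct depth_m values (1800, 200, 2000, 1600).
For example, row W10 column 1800 takes porosity=91.73 from the long row (W10, 1800).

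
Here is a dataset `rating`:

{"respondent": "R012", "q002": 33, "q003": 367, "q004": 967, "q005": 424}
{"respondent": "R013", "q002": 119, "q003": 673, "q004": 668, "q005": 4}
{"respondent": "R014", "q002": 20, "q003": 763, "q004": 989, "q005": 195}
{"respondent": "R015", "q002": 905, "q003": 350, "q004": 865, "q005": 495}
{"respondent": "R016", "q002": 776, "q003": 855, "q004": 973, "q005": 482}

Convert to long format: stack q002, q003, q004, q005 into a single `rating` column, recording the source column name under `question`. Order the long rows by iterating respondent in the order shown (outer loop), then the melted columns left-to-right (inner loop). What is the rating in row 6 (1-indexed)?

673

20 rows total (5 × 4). Row 6: index ⌊(6-1)/4⌋ = 1 into respondent → R013; (6-1) mod 4 = 1 into the melted columns → q003.
So row 6 is (R013, q003, 673); rating = 673.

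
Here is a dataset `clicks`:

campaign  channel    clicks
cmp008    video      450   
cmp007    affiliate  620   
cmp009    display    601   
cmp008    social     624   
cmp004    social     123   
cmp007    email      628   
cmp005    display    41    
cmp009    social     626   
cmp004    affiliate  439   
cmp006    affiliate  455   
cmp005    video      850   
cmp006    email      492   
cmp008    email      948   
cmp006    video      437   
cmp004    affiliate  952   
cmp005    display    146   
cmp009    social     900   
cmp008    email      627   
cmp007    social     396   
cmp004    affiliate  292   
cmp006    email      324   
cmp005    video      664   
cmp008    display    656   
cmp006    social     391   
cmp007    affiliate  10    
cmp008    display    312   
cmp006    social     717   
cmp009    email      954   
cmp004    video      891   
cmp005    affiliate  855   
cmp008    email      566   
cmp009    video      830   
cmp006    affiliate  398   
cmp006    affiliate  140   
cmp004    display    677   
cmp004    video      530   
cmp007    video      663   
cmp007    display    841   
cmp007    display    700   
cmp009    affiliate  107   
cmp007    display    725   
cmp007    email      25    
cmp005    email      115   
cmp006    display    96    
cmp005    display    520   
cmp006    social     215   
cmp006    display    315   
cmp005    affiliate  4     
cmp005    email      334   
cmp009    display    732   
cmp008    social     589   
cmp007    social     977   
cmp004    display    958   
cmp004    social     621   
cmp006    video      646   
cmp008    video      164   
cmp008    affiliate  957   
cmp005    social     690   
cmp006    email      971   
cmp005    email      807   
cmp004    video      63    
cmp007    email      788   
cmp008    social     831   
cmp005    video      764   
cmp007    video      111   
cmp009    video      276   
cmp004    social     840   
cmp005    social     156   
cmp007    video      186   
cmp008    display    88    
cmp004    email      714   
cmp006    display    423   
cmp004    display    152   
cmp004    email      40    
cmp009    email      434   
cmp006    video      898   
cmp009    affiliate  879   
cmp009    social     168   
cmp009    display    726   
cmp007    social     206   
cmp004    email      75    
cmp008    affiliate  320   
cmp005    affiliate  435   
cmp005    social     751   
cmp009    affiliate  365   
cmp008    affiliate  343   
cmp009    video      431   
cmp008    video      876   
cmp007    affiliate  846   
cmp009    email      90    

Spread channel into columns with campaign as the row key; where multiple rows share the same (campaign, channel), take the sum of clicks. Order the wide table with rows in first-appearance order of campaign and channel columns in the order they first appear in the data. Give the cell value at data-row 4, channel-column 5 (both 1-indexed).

829

With rows in first-appearance order of campaign, row 4 is campaign=cmp004. channel columns in first-appearance order: video, affiliate, display, social, email; column 5 is email.
Long rows with campaign=cmp004, channel=email: 714 + 40 + 75 = 829.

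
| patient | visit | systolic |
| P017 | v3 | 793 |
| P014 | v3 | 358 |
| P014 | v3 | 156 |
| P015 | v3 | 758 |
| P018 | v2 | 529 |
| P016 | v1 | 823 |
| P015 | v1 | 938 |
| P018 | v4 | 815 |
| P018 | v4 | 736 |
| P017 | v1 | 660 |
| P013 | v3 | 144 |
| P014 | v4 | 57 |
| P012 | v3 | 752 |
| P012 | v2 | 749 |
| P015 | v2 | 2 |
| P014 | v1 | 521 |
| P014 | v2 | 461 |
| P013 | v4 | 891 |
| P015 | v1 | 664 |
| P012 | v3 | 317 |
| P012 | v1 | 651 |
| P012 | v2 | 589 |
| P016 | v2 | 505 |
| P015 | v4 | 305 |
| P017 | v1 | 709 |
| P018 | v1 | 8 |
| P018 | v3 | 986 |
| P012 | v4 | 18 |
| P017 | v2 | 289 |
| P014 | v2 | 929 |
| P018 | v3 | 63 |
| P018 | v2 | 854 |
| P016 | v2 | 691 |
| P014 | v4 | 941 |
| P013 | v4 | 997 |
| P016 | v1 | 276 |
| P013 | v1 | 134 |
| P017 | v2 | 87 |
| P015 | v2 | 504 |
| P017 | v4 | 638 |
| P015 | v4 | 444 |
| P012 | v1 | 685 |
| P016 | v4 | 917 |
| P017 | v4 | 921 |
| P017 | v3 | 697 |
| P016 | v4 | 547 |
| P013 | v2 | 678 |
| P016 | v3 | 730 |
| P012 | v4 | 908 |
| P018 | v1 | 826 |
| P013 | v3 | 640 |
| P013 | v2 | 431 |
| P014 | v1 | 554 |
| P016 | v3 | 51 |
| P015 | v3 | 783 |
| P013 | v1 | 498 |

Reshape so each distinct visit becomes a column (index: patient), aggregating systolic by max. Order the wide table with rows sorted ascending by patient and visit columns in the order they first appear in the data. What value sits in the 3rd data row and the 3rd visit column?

554

With rows sorted ascending by patient, row 3 is patient=P014. visit columns in first-appearance order: v3, v2, v1, v4; column 3 is v1.
Long rows with patient=P014, visit=v1: max(521, 554) = 554.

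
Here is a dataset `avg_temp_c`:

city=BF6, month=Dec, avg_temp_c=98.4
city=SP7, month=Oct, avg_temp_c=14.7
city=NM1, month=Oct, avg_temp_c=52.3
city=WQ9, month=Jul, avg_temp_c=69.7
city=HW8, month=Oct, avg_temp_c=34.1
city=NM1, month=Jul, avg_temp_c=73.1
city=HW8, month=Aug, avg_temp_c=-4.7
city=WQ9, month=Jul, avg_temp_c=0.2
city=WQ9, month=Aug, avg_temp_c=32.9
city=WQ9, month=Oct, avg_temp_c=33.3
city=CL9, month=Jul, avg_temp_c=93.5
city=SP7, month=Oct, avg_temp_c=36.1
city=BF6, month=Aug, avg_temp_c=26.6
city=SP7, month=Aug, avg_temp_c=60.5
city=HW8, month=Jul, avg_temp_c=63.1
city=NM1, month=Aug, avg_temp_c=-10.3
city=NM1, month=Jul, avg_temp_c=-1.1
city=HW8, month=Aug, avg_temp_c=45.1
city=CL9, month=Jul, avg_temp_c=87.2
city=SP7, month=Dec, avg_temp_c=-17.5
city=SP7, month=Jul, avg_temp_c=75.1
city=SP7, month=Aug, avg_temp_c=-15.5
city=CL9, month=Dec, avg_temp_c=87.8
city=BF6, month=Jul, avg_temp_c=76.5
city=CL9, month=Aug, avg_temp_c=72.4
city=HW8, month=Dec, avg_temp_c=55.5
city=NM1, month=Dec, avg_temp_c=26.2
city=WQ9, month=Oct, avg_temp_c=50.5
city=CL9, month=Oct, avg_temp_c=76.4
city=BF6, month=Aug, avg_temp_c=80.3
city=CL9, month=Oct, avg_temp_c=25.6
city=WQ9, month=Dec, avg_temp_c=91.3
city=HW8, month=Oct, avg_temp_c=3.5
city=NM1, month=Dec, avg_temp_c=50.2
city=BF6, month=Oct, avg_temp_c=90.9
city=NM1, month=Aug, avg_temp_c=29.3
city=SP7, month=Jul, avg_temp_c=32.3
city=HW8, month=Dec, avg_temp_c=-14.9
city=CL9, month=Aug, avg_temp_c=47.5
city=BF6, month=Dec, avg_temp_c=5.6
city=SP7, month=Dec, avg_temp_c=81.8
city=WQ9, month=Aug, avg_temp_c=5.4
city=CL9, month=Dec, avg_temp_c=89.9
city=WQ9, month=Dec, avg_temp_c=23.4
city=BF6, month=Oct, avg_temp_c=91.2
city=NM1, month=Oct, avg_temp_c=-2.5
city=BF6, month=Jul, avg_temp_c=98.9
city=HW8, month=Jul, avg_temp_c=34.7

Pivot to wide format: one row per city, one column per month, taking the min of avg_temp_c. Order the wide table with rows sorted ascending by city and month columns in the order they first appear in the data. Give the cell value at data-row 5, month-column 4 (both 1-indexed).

With rows sorted ascending by city, row 5 is city=SP7. month columns in first-appearance order: Dec, Oct, Jul, Aug; column 4 is Aug.
Long rows with city=SP7, month=Aug: min(60.5, -15.5) = -15.5.

-15.5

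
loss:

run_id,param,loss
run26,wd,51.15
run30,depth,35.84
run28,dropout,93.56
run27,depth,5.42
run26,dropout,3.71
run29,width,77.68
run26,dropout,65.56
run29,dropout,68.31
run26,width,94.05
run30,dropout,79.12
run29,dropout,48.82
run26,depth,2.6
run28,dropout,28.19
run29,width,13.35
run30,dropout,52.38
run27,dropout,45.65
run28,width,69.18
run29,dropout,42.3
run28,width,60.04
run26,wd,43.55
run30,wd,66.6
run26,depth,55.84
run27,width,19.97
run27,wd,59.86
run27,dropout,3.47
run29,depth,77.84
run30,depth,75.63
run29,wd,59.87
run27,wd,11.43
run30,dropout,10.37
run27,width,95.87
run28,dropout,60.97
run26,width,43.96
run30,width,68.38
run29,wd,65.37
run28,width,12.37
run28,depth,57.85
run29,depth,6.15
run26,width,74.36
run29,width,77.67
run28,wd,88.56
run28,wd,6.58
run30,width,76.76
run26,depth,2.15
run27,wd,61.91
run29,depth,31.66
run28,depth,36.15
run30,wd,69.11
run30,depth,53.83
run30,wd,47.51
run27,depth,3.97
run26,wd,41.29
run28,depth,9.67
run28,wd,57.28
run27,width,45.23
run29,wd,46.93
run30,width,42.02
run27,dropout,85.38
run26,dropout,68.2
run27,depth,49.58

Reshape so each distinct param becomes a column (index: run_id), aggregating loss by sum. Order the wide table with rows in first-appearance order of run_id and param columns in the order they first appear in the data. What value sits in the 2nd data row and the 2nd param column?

With rows in first-appearance order of run_id, row 2 is run_id=run30. param columns in first-appearance order: wd, depth, dropout, width; column 2 is depth.
Long rows with run_id=run30, param=depth: 35.84 + 75.63 + 53.83 = 165.30.

165.30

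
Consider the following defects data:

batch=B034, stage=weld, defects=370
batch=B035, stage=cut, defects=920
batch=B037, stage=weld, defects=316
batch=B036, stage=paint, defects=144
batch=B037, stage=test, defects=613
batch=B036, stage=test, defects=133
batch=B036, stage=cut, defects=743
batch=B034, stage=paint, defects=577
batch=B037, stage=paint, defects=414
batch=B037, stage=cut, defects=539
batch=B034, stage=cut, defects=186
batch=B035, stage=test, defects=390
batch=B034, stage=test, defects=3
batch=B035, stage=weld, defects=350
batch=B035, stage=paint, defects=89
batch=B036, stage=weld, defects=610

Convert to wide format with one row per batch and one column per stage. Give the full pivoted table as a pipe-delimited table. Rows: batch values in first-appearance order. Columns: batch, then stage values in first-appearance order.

Columns: batch plus the 4 distinct stage values (weld, cut, paint, test).
For example, row B034 column weld takes defects=370 from the long row (B034, weld).

| batch | weld | cut | paint | test |
| B034 | 370 | 186 | 577 | 3 |
| B035 | 350 | 920 | 89 | 390 |
| B037 | 316 | 539 | 414 | 613 |
| B036 | 610 | 743 | 144 | 133 |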